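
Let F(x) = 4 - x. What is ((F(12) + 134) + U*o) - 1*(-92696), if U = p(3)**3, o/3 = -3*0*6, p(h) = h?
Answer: 92822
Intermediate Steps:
o = 0 (o = 3*(-3*0*6) = 3*(0*6) = 3*0 = 0)
U = 27 (U = 3**3 = 27)
((F(12) + 134) + U*o) - 1*(-92696) = (((4 - 1*12) + 134) + 27*0) - 1*(-92696) = (((4 - 12) + 134) + 0) + 92696 = ((-8 + 134) + 0) + 92696 = (126 + 0) + 92696 = 126 + 92696 = 92822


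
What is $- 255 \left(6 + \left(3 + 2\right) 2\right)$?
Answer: $-4080$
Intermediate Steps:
$- 255 \left(6 + \left(3 + 2\right) 2\right) = - 255 \left(6 + 5 \cdot 2\right) = - 255 \left(6 + 10\right) = \left(-255\right) 16 = -4080$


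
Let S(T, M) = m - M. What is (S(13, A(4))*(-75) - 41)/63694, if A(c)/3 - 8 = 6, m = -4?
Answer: 3409/63694 ≈ 0.053522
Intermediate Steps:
A(c) = 42 (A(c) = 24 + 3*6 = 24 + 18 = 42)
S(T, M) = -4 - M
(S(13, A(4))*(-75) - 41)/63694 = ((-4 - 1*42)*(-75) - 41)/63694 = ((-4 - 42)*(-75) - 41)*(1/63694) = (-46*(-75) - 41)*(1/63694) = (3450 - 41)*(1/63694) = 3409*(1/63694) = 3409/63694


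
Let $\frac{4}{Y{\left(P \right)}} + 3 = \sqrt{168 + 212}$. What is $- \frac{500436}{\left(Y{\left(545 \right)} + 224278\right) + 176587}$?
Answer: $- \frac{74425305824172}{59617019212219} + \frac{4003488 \sqrt{95}}{59617019212219} \approx -1.2484$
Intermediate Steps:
$Y{\left(P \right)} = \frac{4}{-3 + 2 \sqrt{95}}$ ($Y{\left(P \right)} = \frac{4}{-3 + \sqrt{168 + 212}} = \frac{4}{-3 + \sqrt{380}} = \frac{4}{-3 + 2 \sqrt{95}}$)
$- \frac{500436}{\left(Y{\left(545 \right)} + 224278\right) + 176587} = - \frac{500436}{\left(\left(\frac{12}{371} + \frac{8 \sqrt{95}}{371}\right) + 224278\right) + 176587} = - \frac{500436}{\left(\frac{83207150}{371} + \frac{8 \sqrt{95}}{371}\right) + 176587} = - \frac{500436}{\frac{148720927}{371} + \frac{8 \sqrt{95}}{371}}$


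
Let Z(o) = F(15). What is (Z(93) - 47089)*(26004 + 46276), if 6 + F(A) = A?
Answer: -3402942400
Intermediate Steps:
F(A) = -6 + A
Z(o) = 9 (Z(o) = -6 + 15 = 9)
(Z(93) - 47089)*(26004 + 46276) = (9 - 47089)*(26004 + 46276) = -47080*72280 = -3402942400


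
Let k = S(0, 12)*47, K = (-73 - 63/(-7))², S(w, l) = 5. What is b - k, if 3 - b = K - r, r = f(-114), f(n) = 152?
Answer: -4176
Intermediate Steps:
r = 152
K = 4096 (K = (-73 - 63*(-⅐))² = (-73 + 9)² = (-64)² = 4096)
k = 235 (k = 5*47 = 235)
b = -3941 (b = 3 - (4096 - 1*152) = 3 - (4096 - 152) = 3 - 1*3944 = 3 - 3944 = -3941)
b - k = -3941 - 1*235 = -3941 - 235 = -4176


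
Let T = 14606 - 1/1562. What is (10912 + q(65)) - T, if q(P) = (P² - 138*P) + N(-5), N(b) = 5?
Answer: -13173907/1562 ≈ -8434.0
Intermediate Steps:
q(P) = 5 + P² - 138*P (q(P) = (P² - 138*P) + 5 = 5 + P² - 138*P)
T = 22814571/1562 (T = 14606 - 1*1/1562 = 14606 - 1/1562 = 22814571/1562 ≈ 14606.)
(10912 + q(65)) - T = (10912 + (5 + 65² - 138*65)) - 1*22814571/1562 = (10912 + (5 + 4225 - 8970)) - 22814571/1562 = (10912 - 4740) - 22814571/1562 = 6172 - 22814571/1562 = -13173907/1562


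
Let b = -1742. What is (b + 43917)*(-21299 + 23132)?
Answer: 77306775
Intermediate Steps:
(b + 43917)*(-21299 + 23132) = (-1742 + 43917)*(-21299 + 23132) = 42175*1833 = 77306775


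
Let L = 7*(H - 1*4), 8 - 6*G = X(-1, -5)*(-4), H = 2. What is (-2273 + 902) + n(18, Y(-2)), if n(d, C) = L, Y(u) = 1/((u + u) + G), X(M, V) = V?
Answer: -1385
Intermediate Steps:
G = -2 (G = 4/3 - (-5)*(-4)/6 = 4/3 - ⅙*20 = 4/3 - 10/3 = -2)
Y(u) = 1/(-2 + 2*u) (Y(u) = 1/((u + u) - 2) = 1/(2*u - 2) = 1/(-2 + 2*u))
L = -14 (L = 7*(2 - 1*4) = 7*(2 - 4) = 7*(-2) = -14)
n(d, C) = -14
(-2273 + 902) + n(18, Y(-2)) = (-2273 + 902) - 14 = -1371 - 14 = -1385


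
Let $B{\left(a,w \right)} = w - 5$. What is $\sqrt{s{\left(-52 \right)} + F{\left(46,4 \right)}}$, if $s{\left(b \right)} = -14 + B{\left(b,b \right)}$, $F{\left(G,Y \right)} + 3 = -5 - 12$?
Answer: $i \sqrt{91} \approx 9.5394 i$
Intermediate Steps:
$B{\left(a,w \right)} = -5 + w$
$F{\left(G,Y \right)} = -20$ ($F{\left(G,Y \right)} = -3 - 17 = -20$)
$s{\left(b \right)} = -19 + b$ ($s{\left(b \right)} = -14 + \left(-5 + b\right) = -19 + b$)
$\sqrt{s{\left(-52 \right)} + F{\left(46,4 \right)}} = \sqrt{\left(-19 - 52\right) - 20} = \sqrt{-71 - 20} = \sqrt{-91} = i \sqrt{91}$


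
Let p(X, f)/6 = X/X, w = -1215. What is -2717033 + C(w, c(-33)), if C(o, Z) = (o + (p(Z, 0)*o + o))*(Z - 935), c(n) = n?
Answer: 6691927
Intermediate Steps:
p(X, f) = 6 (p(X, f) = 6*(X/X) = 6*1 = 6)
C(o, Z) = 8*o*(-935 + Z) (C(o, Z) = (o + (6*o + o))*(Z - 935) = (o + 7*o)*(-935 + Z) = (8*o)*(-935 + Z) = 8*o*(-935 + Z))
-2717033 + C(w, c(-33)) = -2717033 + 8*(-1215)*(-935 - 33) = -2717033 + 8*(-1215)*(-968) = -2717033 + 9408960 = 6691927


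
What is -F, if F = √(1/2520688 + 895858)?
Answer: -√355760217048980615/630172 ≈ -946.50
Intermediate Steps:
F = √355760217048980615/630172 (F = √(1/2520688 + 895858) = √(2258178510305/2520688) = √355760217048980615/630172 ≈ 946.50)
-F = -√355760217048980615/630172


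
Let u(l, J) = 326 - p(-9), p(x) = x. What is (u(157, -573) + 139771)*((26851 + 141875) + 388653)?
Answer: 78092142174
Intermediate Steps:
u(l, J) = 335 (u(l, J) = 326 - 1*(-9) = 326 + 9 = 335)
(u(157, -573) + 139771)*((26851 + 141875) + 388653) = (335 + 139771)*((26851 + 141875) + 388653) = 140106*(168726 + 388653) = 140106*557379 = 78092142174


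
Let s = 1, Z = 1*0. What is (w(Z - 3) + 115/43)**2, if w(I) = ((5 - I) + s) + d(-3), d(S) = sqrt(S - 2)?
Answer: 242759/1849 + 1004*I*sqrt(5)/43 ≈ 131.29 + 52.21*I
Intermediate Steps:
Z = 0
d(S) = sqrt(-2 + S)
w(I) = 6 - I + I*sqrt(5) (w(I) = ((5 - I) + 1) + sqrt(-2 - 3) = (6 - I) + sqrt(-5) = (6 - I) + I*sqrt(5) = 6 - I + I*sqrt(5))
(w(Z - 3) + 115/43)**2 = ((6 - (0 - 3) + I*sqrt(5)) + 115/43)**2 = ((6 - 1*(-3) + I*sqrt(5)) + 115*(1/43))**2 = ((6 + 3 + I*sqrt(5)) + 115/43)**2 = ((9 + I*sqrt(5)) + 115/43)**2 = (502/43 + I*sqrt(5))**2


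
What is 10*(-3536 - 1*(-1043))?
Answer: -24930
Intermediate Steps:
10*(-3536 - 1*(-1043)) = 10*(-3536 + 1043) = 10*(-2493) = -24930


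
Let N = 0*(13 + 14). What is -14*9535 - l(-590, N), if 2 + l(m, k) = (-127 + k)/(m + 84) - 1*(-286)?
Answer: -67689771/506 ≈ -1.3377e+5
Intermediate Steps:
N = 0 (N = 0*27 = 0)
l(m, k) = 284 + (-127 + k)/(84 + m) (l(m, k) = -2 + ((-127 + k)/(m + 84) - 1*(-286)) = -2 + ((-127 + k)/(84 + m) + 286) = -2 + (286 + (-127 + k)/(84 + m)) = 284 + (-127 + k)/(84 + m))
-14*9535 - l(-590, N) = -14*9535 - (23729 + 0 + 284*(-590))/(84 - 590) = -133490 - (23729 + 0 - 167560)/(-506) = -133490 - (-1)*(-143831)/506 = -133490 - 1*143831/506 = -133490 - 143831/506 = -67689771/506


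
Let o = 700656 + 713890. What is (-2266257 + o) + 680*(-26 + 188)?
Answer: -741551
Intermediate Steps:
o = 1414546
(-2266257 + o) + 680*(-26 + 188) = (-2266257 + 1414546) + 680*(-26 + 188) = -851711 + 680*162 = -851711 + 110160 = -741551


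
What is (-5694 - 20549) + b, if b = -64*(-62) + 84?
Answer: -22191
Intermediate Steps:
b = 4052 (b = 3968 + 84 = 4052)
(-5694 - 20549) + b = (-5694 - 20549) + 4052 = -26243 + 4052 = -22191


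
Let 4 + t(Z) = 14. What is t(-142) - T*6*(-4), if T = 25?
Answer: 610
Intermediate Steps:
t(Z) = 10 (t(Z) = -4 + 14 = 10)
t(-142) - T*6*(-4) = 10 - 25*6*(-4) = 10 - 150*(-4) = 10 - 1*(-600) = 10 + 600 = 610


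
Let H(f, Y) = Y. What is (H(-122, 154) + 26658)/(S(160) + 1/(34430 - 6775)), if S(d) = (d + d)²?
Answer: 741485860/2831872001 ≈ 0.26184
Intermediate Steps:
S(d) = 4*d² (S(d) = (2*d)² = 4*d²)
(H(-122, 154) + 26658)/(S(160) + 1/(34430 - 6775)) = (154 + 26658)/(4*160² + 1/(34430 - 6775)) = 26812/(4*25600 + 1/27655) = 26812/(102400 + 1/27655) = 26812/(2831872001/27655) = 26812*(27655/2831872001) = 741485860/2831872001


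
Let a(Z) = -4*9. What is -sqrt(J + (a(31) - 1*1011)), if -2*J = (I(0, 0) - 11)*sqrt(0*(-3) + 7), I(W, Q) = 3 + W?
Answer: -I*sqrt(1047 - 4*sqrt(7)) ≈ -32.193*I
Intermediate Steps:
a(Z) = -36
J = 4*sqrt(7) (J = -((3 + 0) - 11)*sqrt(0*(-3) + 7)/2 = -(3 - 11)*sqrt(0 + 7)/2 = -(-4)*sqrt(7) = 4*sqrt(7) ≈ 10.583)
-sqrt(J + (a(31) - 1*1011)) = -sqrt(4*sqrt(7) + (-36 - 1*1011)) = -sqrt(4*sqrt(7) + (-36 - 1011)) = -sqrt(4*sqrt(7) - 1047) = -sqrt(-1047 + 4*sqrt(7))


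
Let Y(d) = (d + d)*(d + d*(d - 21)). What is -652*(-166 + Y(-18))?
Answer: 16163080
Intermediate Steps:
Y(d) = 2*d*(d + d*(-21 + d)) (Y(d) = (2*d)*(d + d*(-21 + d)) = 2*d*(d + d*(-21 + d)))
-652*(-166 + Y(-18)) = -652*(-166 + 2*(-18)²*(-20 - 18)) = -652*(-166 + 2*324*(-38)) = -652*(-166 - 24624) = -652*(-24790) = 16163080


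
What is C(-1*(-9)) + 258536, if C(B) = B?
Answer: 258545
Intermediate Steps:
C(-1*(-9)) + 258536 = -1*(-9) + 258536 = 9 + 258536 = 258545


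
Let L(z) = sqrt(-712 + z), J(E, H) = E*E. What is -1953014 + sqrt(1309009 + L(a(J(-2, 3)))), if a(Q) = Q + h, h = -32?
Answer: -1953014 + sqrt(1309009 + 2*I*sqrt(185)) ≈ -1.9519e+6 + 0.01189*I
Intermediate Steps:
J(E, H) = E**2
a(Q) = -32 + Q (a(Q) = Q - 32 = -32 + Q)
-1953014 + sqrt(1309009 + L(a(J(-2, 3)))) = -1953014 + sqrt(1309009 + sqrt(-712 + (-32 + (-2)**2))) = -1953014 + sqrt(1309009 + sqrt(-712 + (-32 + 4))) = -1953014 + sqrt(1309009 + sqrt(-712 - 28)) = -1953014 + sqrt(1309009 + sqrt(-740)) = -1953014 + sqrt(1309009 + 2*I*sqrt(185))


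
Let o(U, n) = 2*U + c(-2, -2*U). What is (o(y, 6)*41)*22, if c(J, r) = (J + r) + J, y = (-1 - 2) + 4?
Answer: -3608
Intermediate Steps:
y = 1 (y = -3 + 4 = 1)
c(J, r) = r + 2*J
o(U, n) = -4 (o(U, n) = 2*U + (-2*U + 2*(-2)) = 2*U + (-2*U - 4) = 2*U + (-4 - 2*U) = -4)
(o(y, 6)*41)*22 = -4*41*22 = -164*22 = -3608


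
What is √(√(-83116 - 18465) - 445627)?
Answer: √(-445627 + I*√101581) ≈ 0.239 + 667.55*I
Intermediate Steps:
√(√(-83116 - 18465) - 445627) = √(√(-101581) - 445627) = √(I*√101581 - 445627) = √(-445627 + I*√101581)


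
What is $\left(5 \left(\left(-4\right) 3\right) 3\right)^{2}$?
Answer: $32400$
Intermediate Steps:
$\left(5 \left(\left(-4\right) 3\right) 3\right)^{2} = \left(5 \left(-12\right) 3\right)^{2} = \left(\left(-60\right) 3\right)^{2} = \left(-180\right)^{2} = 32400$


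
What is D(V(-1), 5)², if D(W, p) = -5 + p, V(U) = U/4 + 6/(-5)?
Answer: 0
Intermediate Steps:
V(U) = -6/5 + U/4 (V(U) = U*(¼) + 6*(-⅕) = U/4 - 6/5 = -6/5 + U/4)
D(V(-1), 5)² = (-5 + 5)² = 0² = 0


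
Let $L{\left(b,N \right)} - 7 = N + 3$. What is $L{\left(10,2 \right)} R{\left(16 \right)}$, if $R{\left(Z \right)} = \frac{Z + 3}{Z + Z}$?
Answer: $\frac{57}{8} \approx 7.125$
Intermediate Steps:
$L{\left(b,N \right)} = 10 + N$ ($L{\left(b,N \right)} = 7 + \left(N + 3\right) = 7 + \left(3 + N\right) = 10 + N$)
$R{\left(Z \right)} = \frac{3 + Z}{2 Z}$
$L{\left(10,2 \right)} R{\left(16 \right)} = \left(10 + 2\right) \frac{3 + 16}{2 \cdot 16} = 12 \cdot \frac{1}{2} \cdot \frac{1}{16} \cdot 19 = 12 \cdot \frac{19}{32} = \frac{57}{8}$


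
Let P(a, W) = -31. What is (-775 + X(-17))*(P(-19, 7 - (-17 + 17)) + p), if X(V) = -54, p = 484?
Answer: -375537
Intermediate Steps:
(-775 + X(-17))*(P(-19, 7 - (-17 + 17)) + p) = (-775 - 54)*(-31 + 484) = -829*453 = -375537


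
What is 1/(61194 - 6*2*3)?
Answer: 1/61158 ≈ 1.6351e-5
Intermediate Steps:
1/(61194 - 6*2*3) = 1/(61194 - 12*3) = 1/(61194 - 36) = 1/61158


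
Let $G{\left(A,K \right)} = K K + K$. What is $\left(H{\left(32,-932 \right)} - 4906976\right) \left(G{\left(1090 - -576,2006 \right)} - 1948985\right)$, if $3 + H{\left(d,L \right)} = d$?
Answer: $-10192008614979$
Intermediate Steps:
$G{\left(A,K \right)} = K + K^{2}$ ($G{\left(A,K \right)} = K^{2} + K = K + K^{2}$)
$H{\left(d,L \right)} = -3 + d$
$\left(H{\left(32,-932 \right)} - 4906976\right) \left(G{\left(1090 - -576,2006 \right)} - 1948985\right) = \left(\left(-3 + 32\right) - 4906976\right) \left(2006 \left(1 + 2006\right) - 1948985\right) = \left(29 - 4906976\right) \left(2006 \cdot 2007 - 1948985\right) = - 4906947 \left(4026042 - 1948985\right) = \left(-4906947\right) 2077057 = -10192008614979$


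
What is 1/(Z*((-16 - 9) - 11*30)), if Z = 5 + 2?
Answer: -1/2485 ≈ -0.00040241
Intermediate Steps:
Z = 7
1/(Z*((-16 - 9) - 11*30)) = 1/(7*((-16 - 9) - 11*30)) = 1/(7*(-25 - 330)) = 1/(7*(-355)) = 1/(-2485) = -1/2485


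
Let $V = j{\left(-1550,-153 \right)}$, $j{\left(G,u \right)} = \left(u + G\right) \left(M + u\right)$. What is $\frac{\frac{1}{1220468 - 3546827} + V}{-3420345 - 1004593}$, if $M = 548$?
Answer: $\frac{782453401958}{5146997170371} \approx 0.15202$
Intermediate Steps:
$j{\left(G,u \right)} = \left(548 + u\right) \left(G + u\right)$ ($j{\left(G,u \right)} = \left(u + G\right) \left(548 + u\right) = \left(G + u\right) \left(548 + u\right) = \left(548 + u\right) \left(G + u\right)$)
$V = -672685$ ($V = \left(-153\right)^{2} + 548 \left(-1550\right) + 548 \left(-153\right) - -237150 = 23409 - 849400 - 83844 + 237150 = -672685$)
$\frac{\frac{1}{1220468 - 3546827} + V}{-3420345 - 1004593} = \frac{\frac{1}{1220468 - 3546827} - 672685}{-3420345 - 1004593} = \frac{\frac{1}{-2326359} - 672685}{-4424938} = \left(- \frac{1}{2326359} - 672685\right) \left(- \frac{1}{4424938}\right) = \left(- \frac{1564906803916}{2326359}\right) \left(- \frac{1}{4424938}\right) = \frac{782453401958}{5146997170371}$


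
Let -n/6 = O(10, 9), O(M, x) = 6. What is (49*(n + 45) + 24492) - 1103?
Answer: 23830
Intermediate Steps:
n = -36 (n = -6*6 = -36)
(49*(n + 45) + 24492) - 1103 = (49*(-36 + 45) + 24492) - 1103 = (49*9 + 24492) - 1103 = (441 + 24492) - 1103 = 24933 - 1103 = 23830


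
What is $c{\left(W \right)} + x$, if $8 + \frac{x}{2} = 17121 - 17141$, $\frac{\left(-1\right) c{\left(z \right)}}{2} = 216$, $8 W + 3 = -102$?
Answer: $-488$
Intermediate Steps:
$W = - \frac{105}{8}$ ($W = - \frac{3}{8} + \frac{1}{8} \left(-102\right) = - \frac{3}{8} - \frac{51}{4} = - \frac{105}{8} \approx -13.125$)
$c{\left(z \right)} = -432$ ($c{\left(z \right)} = \left(-2\right) 216 = -432$)
$x = -56$ ($x = -16 + 2 \left(17121 - 17141\right) = -16 + 2 \left(-20\right) = -16 - 40 = -56$)
$c{\left(W \right)} + x = -432 - 56 = -488$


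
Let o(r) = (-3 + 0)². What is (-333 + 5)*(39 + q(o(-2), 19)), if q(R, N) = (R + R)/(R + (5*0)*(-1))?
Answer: -13448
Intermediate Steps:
o(r) = 9 (o(r) = (-3)² = 9)
q(R, N) = 2 (q(R, N) = (2*R)/(R + 0*(-1)) = (2*R)/(R + 0) = (2*R)/R = 2)
(-333 + 5)*(39 + q(o(-2), 19)) = (-333 + 5)*(39 + 2) = -328*41 = -13448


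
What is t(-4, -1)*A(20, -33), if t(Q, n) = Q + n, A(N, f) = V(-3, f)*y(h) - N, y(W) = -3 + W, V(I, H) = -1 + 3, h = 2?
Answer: 110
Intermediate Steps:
V(I, H) = 2
A(N, f) = -2 - N (A(N, f) = 2*(-3 + 2) - N = 2*(-1) - N = -2 - N)
t(-4, -1)*A(20, -33) = (-4 - 1)*(-2 - 1*20) = -5*(-2 - 20) = -5*(-22) = 110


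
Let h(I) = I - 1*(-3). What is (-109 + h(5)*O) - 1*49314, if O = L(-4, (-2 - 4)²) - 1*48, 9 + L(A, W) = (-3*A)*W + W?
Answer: -46135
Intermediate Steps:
h(I) = 3 + I (h(I) = I + 3 = 3 + I)
L(A, W) = -9 + W - 3*A*W (L(A, W) = -9 + ((-3*A)*W + W) = -9 + (-3*A*W + W) = -9 + (W - 3*A*W) = -9 + W - 3*A*W)
O = 411 (O = (-9 + (-2 - 4)² - 3*(-4)*(-2 - 4)²) - 1*48 = (-9 + (-6)² - 3*(-4)*(-6)²) - 48 = (-9 + 36 - 3*(-4)*36) - 48 = (-9 + 36 + 432) - 48 = 459 - 48 = 411)
(-109 + h(5)*O) - 1*49314 = (-109 + (3 + 5)*411) - 1*49314 = (-109 + 8*411) - 49314 = (-109 + 3288) - 49314 = 3179 - 49314 = -46135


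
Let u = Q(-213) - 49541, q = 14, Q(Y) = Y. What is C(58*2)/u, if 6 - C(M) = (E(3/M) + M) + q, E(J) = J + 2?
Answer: 14619/5771464 ≈ 0.0025330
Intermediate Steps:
E(J) = 2 + J
C(M) = -10 - M - 3/M (C(M) = 6 - (((2 + 3/M) + M) + 14) = 6 - ((2 + M + 3/M) + 14) = 6 - (16 + M + 3/M) = 6 + (-16 - M - 3/M) = -10 - M - 3/M)
u = -49754 (u = -213 - 49541 = -49754)
C(58*2)/u = (-10 - 58*2 - 3/(58*2))/(-49754) = (-10 - 1*116 - 3/116)*(-1/49754) = (-10 - 116 - 3*1/116)*(-1/49754) = (-10 - 116 - 3/116)*(-1/49754) = -14619/116*(-1/49754) = 14619/5771464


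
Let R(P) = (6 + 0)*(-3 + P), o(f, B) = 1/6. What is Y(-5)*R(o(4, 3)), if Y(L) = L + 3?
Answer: 34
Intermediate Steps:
o(f, B) = ⅙ (o(f, B) = 1*(⅙) = ⅙)
R(P) = -18 + 6*P (R(P) = 6*(-3 + P) = -18 + 6*P)
Y(L) = 3 + L
Y(-5)*R(o(4, 3)) = (3 - 5)*(-18 + 6*(⅙)) = -2*(-18 + 1) = -2*(-17) = 34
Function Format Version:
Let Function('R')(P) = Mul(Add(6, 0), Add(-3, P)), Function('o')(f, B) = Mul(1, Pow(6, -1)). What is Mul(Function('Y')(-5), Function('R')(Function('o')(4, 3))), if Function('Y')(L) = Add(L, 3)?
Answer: 34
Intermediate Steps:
Function('o')(f, B) = Rational(1, 6) (Function('o')(f, B) = Mul(1, Rational(1, 6)) = Rational(1, 6))
Function('R')(P) = Add(-18, Mul(6, P)) (Function('R')(P) = Mul(6, Add(-3, P)) = Add(-18, Mul(6, P)))
Function('Y')(L) = Add(3, L)
Mul(Function('Y')(-5), Function('R')(Function('o')(4, 3))) = Mul(Add(3, -5), Add(-18, Mul(6, Rational(1, 6)))) = Mul(-2, Add(-18, 1)) = Mul(-2, -17) = 34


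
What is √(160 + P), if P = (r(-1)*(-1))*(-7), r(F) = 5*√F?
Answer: √(160 + 35*I) ≈ 12.724 + 1.3754*I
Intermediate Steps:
P = 35*I (P = ((5*√(-1))*(-1))*(-7) = ((5*I)*(-1))*(-7) = -5*I*(-7) = 35*I ≈ 35.0*I)
√(160 + P) = √(160 + 35*I)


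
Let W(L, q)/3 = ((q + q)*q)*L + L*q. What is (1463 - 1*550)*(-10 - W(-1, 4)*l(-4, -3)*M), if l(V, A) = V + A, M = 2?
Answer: -1389586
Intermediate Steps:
l(V, A) = A + V
W(L, q) = 3*L*q + 6*L*q² (W(L, q) = 3*(((q + q)*q)*L + L*q) = 3*(((2*q)*q)*L + L*q) = 3*((2*q²)*L + L*q) = 3*(2*L*q² + L*q) = 3*(L*q + 2*L*q²) = 3*L*q + 6*L*q²)
(1463 - 1*550)*(-10 - W(-1, 4)*l(-4, -3)*M) = (1463 - 1*550)*(-10 - (3*(-1)*4*(1 + 2*4))*(-3 - 4)*2) = (1463 - 550)*(-10 - (3*(-1)*4*(1 + 8))*(-7)*2) = 913*(-10 - (3*(-1)*4*9)*(-7)*2) = 913*(-10 - (-108*(-7))*2) = 913*(-10 - 756*2) = 913*(-10 - 1*1512) = 913*(-10 - 1512) = 913*(-1522) = -1389586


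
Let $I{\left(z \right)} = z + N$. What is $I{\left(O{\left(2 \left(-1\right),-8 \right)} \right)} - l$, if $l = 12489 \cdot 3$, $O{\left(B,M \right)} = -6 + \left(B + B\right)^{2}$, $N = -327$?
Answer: $-37784$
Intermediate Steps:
$O{\left(B,M \right)} = -6 + 4 B^{2}$ ($O{\left(B,M \right)} = -6 + \left(2 B\right)^{2} = -6 + 4 B^{2}$)
$I{\left(z \right)} = -327 + z$ ($I{\left(z \right)} = z - 327 = -327 + z$)
$l = 37467$
$I{\left(O{\left(2 \left(-1\right),-8 \right)} \right)} - l = \left(-327 - \left(6 - 4 \left(2 \left(-1\right)\right)^{2}\right)\right) - 37467 = \left(-327 - \left(6 - 4 \left(-2\right)^{2}\right)\right) - 37467 = \left(-327 + \left(-6 + 4 \cdot 4\right)\right) - 37467 = \left(-327 + \left(-6 + 16\right)\right) - 37467 = \left(-327 + 10\right) - 37467 = -317 - 37467 = -37784$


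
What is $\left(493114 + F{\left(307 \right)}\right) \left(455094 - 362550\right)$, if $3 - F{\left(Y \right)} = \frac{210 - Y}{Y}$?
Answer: $\frac{14009960008704}{307} \approx 4.5635 \cdot 10^{10}$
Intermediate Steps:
$F{\left(Y \right)} = 3 - \frac{210 - Y}{Y}$
$\left(493114 + F{\left(307 \right)}\right) \left(455094 - 362550\right) = \left(493114 + \left(4 - \frac{210}{307}\right)\right) \left(455094 - 362550\right) = \left(493114 + \left(4 - \frac{210}{307}\right)\right) 92544 = \left(493114 + \frac{1018}{307}\right) 92544 = \frac{151387016}{307} \cdot 92544 = \frac{14009960008704}{307}$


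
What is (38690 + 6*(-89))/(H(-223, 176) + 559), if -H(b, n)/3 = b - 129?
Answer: 38156/1615 ≈ 23.626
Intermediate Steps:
H(b, n) = 387 - 3*b (H(b, n) = -3*(b - 129) = -3*(-129 + b) = 387 - 3*b)
(38690 + 6*(-89))/(H(-223, 176) + 559) = (38690 + 6*(-89))/((387 - 3*(-223)) + 559) = (38690 - 534)/((387 + 669) + 559) = 38156/(1056 + 559) = 38156/1615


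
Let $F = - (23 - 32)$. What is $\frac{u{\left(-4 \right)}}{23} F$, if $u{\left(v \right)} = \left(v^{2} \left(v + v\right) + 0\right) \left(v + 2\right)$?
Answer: $\frac{2304}{23} \approx 100.17$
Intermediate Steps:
$u{\left(v \right)} = 2 v^{3} \left(2 + v\right)$ ($u{\left(v \right)} = \left(v^{2} \cdot 2 v + 0\right) \left(2 + v\right) = \left(2 v^{3} + 0\right) \left(2 + v\right) = 2 v^{3} \left(2 + v\right)$)
$F = 9$ ($F = - (23 - 32) = \left(-1\right) \left(-9\right) = 9$)
$\frac{u{\left(-4 \right)}}{23} F = \frac{2 \left(-4\right)^{3} \left(2 - 4\right)}{23} \cdot 9 = 2 \left(-64\right) \left(-2\right) \frac{1}{23} \cdot 9 = 256 \cdot \frac{1}{23} \cdot 9 = \frac{256}{23} \cdot 9 = \frac{2304}{23}$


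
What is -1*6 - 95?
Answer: -101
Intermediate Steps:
-1*6 - 95 = -6 - 95 = -101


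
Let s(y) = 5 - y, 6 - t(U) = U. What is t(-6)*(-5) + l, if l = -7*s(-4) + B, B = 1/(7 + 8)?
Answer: -1844/15 ≈ -122.93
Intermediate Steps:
t(U) = 6 - U
B = 1/15 ≈ 0.066667
l = -944/15 (l = -7*(5 - 1*(-4)) + 1/15 = -7*(5 + 4) + 1/15 = -7*9 + 1/15 = -63 + 1/15 = -944/15 ≈ -62.933)
t(-6)*(-5) + l = (6 - 1*(-6))*(-5) - 944/15 = (6 + 6)*(-5) - 944/15 = 12*(-5) - 944/15 = -60 - 944/15 = -1844/15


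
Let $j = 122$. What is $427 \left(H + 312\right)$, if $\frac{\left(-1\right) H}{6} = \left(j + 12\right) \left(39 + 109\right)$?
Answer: $-50676360$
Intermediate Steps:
$H = -118992$ ($H = - 6 \left(122 + 12\right) \left(39 + 109\right) = - 6 \cdot 134 \cdot 148 = \left(-6\right) 19832 = -118992$)
$427 \left(H + 312\right) = 427 \left(-118992 + 312\right) = 427 \left(-118680\right) = -50676360$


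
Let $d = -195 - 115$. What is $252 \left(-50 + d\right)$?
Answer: $-90720$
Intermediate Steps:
$d = -310$ ($d = -195 - 115 = -310$)
$252 \left(-50 + d\right) = 252 \left(-50 - 310\right) = 252 \left(-360\right) = -90720$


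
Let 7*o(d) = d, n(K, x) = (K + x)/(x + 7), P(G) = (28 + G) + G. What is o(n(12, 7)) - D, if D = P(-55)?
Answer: 8055/98 ≈ 82.194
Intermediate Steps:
P(G) = 28 + 2*G
n(K, x) = (K + x)/(7 + x)
o(d) = d/7
D = -82 (D = 28 + 2*(-55) = 28 - 110 = -82)
o(n(12, 7)) - D = ((12 + 7)/(7 + 7))/7 - 1*(-82) = (19/14)/7 + 82 = ((1/14)*19)/7 + 82 = (⅐)*(19/14) + 82 = 19/98 + 82 = 8055/98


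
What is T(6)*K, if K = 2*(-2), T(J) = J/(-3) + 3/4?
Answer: 5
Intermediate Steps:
T(J) = 3/4 - J/3 (T(J) = J*(-1/3) + 3*(1/4) = -J/3 + 3/4 = 3/4 - J/3)
K = -4
T(6)*K = (3/4 - 1/3*6)*(-4) = (3/4 - 2)*(-4) = -5/4*(-4) = 5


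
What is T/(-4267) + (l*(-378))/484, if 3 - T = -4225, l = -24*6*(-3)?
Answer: -174707596/516307 ≈ -338.38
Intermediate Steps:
l = 432 (l = -4*36*(-3) = -144*(-3) = 432)
T = 4228 (T = 3 - 1*(-4225) = 3 + 4225 = 4228)
T/(-4267) + (l*(-378))/484 = 4228/(-4267) + (432*(-378))/484 = 4228*(-1/4267) - 163296*1/484 = -4228/4267 - 40824/121 = -174707596/516307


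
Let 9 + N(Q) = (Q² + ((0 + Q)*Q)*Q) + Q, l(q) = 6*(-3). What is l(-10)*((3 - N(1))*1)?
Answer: -162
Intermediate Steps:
l(q) = -18
N(Q) = -9 + Q + Q² + Q³ (N(Q) = -9 + ((Q² + ((0 + Q)*Q)*Q) + Q) = -9 + ((Q² + (Q*Q)*Q) + Q) = -9 + ((Q² + Q²*Q) + Q) = -9 + ((Q² + Q³) + Q) = -9 + (Q + Q² + Q³) = -9 + Q + Q² + Q³)
l(-10)*((3 - N(1))*1) = -18*(3 - (-9 + 1 + 1² + 1³)) = -18*(3 - (-9 + 1 + 1 + 1)) = -18*(3 - 1*(-6)) = -18*(3 + 6) = -162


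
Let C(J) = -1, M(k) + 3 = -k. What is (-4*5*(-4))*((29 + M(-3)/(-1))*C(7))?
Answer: -2320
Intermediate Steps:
M(k) = -3 - k
(-4*5*(-4))*((29 + M(-3)/(-1))*C(7)) = (-4*5*(-4))*((29 + (-3 - 1*(-3))/(-1))*(-1)) = (-20*(-4))*((29 + (-3 + 3)*(-1))*(-1)) = 80*((29 + 0*(-1))*(-1)) = 80*((29 + 0)*(-1)) = 80*(29*(-1)) = 80*(-29) = -2320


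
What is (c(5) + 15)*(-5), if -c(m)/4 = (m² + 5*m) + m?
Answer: 1025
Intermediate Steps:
c(m) = -24*m - 4*m² (c(m) = -4*((m² + 5*m) + m) = -4*(m² + 6*m) = -24*m - 4*m²)
(c(5) + 15)*(-5) = (-4*5*(6 + 5) + 15)*(-5) = (-4*5*11 + 15)*(-5) = (-220 + 15)*(-5) = -205*(-5) = 1025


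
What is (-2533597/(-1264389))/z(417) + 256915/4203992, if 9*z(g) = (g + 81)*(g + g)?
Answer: 3750347653129901/61324707076124856 ≈ 0.061156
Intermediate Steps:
z(g) = 2*g*(81 + g)/9 (z(g) = ((g + 81)*(g + g))/9 = ((81 + g)*(2*g))/9 = (2*g*(81 + g))/9 = 2*g*(81 + g)/9)
(-2533597/(-1264389))/z(417) + 256915/4203992 = (-2533597/(-1264389))/(((2/9)*417*(81 + 417))) + 256915/4203992 = (-2533597*(-1/1264389))/(((2/9)*417*498)) + 256915*(1/4203992) = (2533597/1264389)/46148 + 256915/4203992 = (2533597/1264389)*(1/46148) + 256915/4203992 = 2533597/58349023572 + 256915/4203992 = 3750347653129901/61324707076124856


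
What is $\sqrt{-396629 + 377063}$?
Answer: $3 i \sqrt{2174} \approx 139.88 i$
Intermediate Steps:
$\sqrt{-396629 + 377063} = \sqrt{-19566} = 3 i \sqrt{2174}$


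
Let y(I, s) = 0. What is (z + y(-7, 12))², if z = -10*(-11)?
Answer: 12100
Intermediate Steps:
z = 110
(z + y(-7, 12))² = (110 + 0)² = 110² = 12100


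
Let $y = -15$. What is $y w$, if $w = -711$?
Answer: $10665$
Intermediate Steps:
$y w = \left(-15\right) \left(-711\right) = 10665$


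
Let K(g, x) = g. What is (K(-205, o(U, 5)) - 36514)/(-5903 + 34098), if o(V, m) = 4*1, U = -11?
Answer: -36719/28195 ≈ -1.3023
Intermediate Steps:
o(V, m) = 4
(K(-205, o(U, 5)) - 36514)/(-5903 + 34098) = (-205 - 36514)/(-5903 + 34098) = -36719/28195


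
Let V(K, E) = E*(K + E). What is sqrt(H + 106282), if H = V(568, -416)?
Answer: 5*sqrt(1722) ≈ 207.48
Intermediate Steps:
V(K, E) = E*(E + K)
H = -63232 (H = -416*(-416 + 568) = -416*152 = -63232)
sqrt(H + 106282) = sqrt(-63232 + 106282) = sqrt(43050) = 5*sqrt(1722)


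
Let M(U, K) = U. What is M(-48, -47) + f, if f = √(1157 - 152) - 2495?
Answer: -2543 + √1005 ≈ -2511.3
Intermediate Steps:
f = -2495 + √1005 (f = √1005 - 2495 = -2495 + √1005 ≈ -2463.3)
M(-48, -47) + f = -48 + (-2495 + √1005) = -2543 + √1005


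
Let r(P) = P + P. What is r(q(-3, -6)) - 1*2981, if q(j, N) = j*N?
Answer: -2945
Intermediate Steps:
q(j, N) = N*j
r(P) = 2*P
r(q(-3, -6)) - 1*2981 = 2*(-6*(-3)) - 1*2981 = 2*18 - 2981 = 36 - 2981 = -2945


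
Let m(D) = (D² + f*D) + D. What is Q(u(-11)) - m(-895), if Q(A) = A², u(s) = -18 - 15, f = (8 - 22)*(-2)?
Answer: -773981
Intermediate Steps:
f = 28 (f = -14*(-2) = 28)
u(s) = -33
m(D) = D² + 29*D (m(D) = (D² + 28*D) + D = D² + 29*D)
Q(u(-11)) - m(-895) = (-33)² - (-895)*(29 - 895) = 1089 - (-895)*(-866) = 1089 - 1*775070 = 1089 - 775070 = -773981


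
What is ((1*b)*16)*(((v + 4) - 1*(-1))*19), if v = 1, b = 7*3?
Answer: 38304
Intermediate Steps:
b = 21
((1*b)*16)*(((v + 4) - 1*(-1))*19) = ((1*21)*16)*(((1 + 4) - 1*(-1))*19) = (21*16)*((5 + 1)*19) = 336*(6*19) = 336*114 = 38304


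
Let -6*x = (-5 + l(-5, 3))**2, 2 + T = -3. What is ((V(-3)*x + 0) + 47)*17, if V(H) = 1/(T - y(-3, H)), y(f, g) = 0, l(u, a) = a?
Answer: 12019/15 ≈ 801.27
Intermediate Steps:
T = -5 (T = -2 - 3 = -5)
x = -2/3 (x = -(-5 + 3)**2/6 = -1/6*(-2)**2 = -1/6*4 = -2/3 ≈ -0.66667)
V(H) = -1/5 (V(H) = 1/(-5 - 1*0) = 1/(-5 + 0) = 1/(-5) = -1/5)
((V(-3)*x + 0) + 47)*17 = ((-1/5*(-2/3) + 0) + 47)*17 = ((2/15 + 0) + 47)*17 = (2/15 + 47)*17 = (707/15)*17 = 12019/15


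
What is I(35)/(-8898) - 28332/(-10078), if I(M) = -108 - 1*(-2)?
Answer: 63291601/22418511 ≈ 2.8232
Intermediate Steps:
I(M) = -106 (I(M) = -108 + 2 = -106)
I(35)/(-8898) - 28332/(-10078) = -106/(-8898) - 28332/(-10078) = -106*(-1/8898) - 28332*(-1/10078) = 53/4449 + 14166/5039 = 63291601/22418511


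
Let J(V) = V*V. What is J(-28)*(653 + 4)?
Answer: 515088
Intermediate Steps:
J(V) = V**2
J(-28)*(653 + 4) = (-28)**2*(653 + 4) = 784*657 = 515088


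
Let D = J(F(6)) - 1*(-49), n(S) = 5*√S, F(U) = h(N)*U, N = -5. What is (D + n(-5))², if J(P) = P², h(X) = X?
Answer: 900476 + 9490*I*√5 ≈ 9.0048e+5 + 21220.0*I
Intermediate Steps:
F(U) = -5*U
D = 949 (D = (-5*6)² - 1*(-49) = (-30)² + 49 = 900 + 49 = 949)
(D + n(-5))² = (949 + 5*√(-5))² = (949 + 5*(I*√5))² = (949 + 5*I*√5)²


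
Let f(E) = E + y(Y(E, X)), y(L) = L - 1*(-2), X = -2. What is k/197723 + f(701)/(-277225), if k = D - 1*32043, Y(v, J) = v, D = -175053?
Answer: -4437676284/4216442975 ≈ -1.0525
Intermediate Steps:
k = -207096 (k = -175053 - 1*32043 = -175053 - 32043 = -207096)
y(L) = 2 + L (y(L) = L + 2 = 2 + L)
f(E) = 2 + 2*E (f(E) = E + (2 + E) = 2 + 2*E)
k/197723 + f(701)/(-277225) = -207096/197723 + (2 + 2*701)/(-277225) = -207096*1/197723 + (2 + 1402)*(-1/277225) = -207096/197723 + 1404*(-1/277225) = -207096/197723 - 108/21325 = -4437676284/4216442975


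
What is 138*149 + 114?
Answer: 20676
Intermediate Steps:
138*149 + 114 = 20562 + 114 = 20676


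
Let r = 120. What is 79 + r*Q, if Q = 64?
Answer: 7759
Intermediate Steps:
79 + r*Q = 79 + 120*64 = 79 + 7680 = 7759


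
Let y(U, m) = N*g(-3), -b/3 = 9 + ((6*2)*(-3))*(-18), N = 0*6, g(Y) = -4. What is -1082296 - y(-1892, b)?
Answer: -1082296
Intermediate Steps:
N = 0
b = -1971 (b = -3*(9 + ((6*2)*(-3))*(-18)) = -3*(9 + (12*(-3))*(-18)) = -3*(9 - 36*(-18)) = -3*(9 + 648) = -3*657 = -1971)
y(U, m) = 0 (y(U, m) = 0*(-4) = 0)
-1082296 - y(-1892, b) = -1082296 - 1*0 = -1082296 + 0 = -1082296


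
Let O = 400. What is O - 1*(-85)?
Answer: 485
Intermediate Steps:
O - 1*(-85) = 400 - 1*(-85) = 400 + 85 = 485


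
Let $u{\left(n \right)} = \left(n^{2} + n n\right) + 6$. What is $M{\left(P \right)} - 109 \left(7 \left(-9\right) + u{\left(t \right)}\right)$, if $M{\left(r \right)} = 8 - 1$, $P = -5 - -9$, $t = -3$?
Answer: $4258$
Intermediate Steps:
$P = 4$ ($P = -5 + 9 = 4$)
$M{\left(r \right)} = 7$ ($M{\left(r \right)} = 8 - 1 = 7$)
$u{\left(n \right)} = 6 + 2 n^{2}$ ($u{\left(n \right)} = \left(n^{2} + n^{2}\right) + 6 = 2 n^{2} + 6 = 6 + 2 n^{2}$)
$M{\left(P \right)} - 109 \left(7 \left(-9\right) + u{\left(t \right)}\right) = 7 - 109 \left(7 \left(-9\right) + \left(6 + 2 \left(-3\right)^{2}\right)\right) = 7 - 109 \left(-63 + \left(6 + 2 \cdot 9\right)\right) = 7 - 109 \left(-63 + \left(6 + 18\right)\right) = 7 - 109 \left(-63 + 24\right) = 7 - -4251 = 7 + 4251 = 4258$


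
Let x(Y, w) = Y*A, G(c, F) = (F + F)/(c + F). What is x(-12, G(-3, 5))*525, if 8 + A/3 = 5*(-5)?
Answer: 623700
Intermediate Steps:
G(c, F) = 2*F/(F + c) (G(c, F) = (2*F)/(F + c) = 2*F/(F + c))
A = -99 (A = -24 + 3*(5*(-5)) = -24 + 3*(-25) = -24 - 75 = -99)
x(Y, w) = -99*Y (x(Y, w) = Y*(-99) = -99*Y)
x(-12, G(-3, 5))*525 = -99*(-12)*525 = 1188*525 = 623700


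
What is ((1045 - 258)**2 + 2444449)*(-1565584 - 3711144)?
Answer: -16166934227504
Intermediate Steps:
((1045 - 258)**2 + 2444449)*(-1565584 - 3711144) = (787**2 + 2444449)*(-5276728) = (619369 + 2444449)*(-5276728) = 3063818*(-5276728) = -16166934227504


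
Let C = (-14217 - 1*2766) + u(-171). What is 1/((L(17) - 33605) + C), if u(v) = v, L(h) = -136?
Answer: -1/50895 ≈ -1.9648e-5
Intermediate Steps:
C = -17154 (C = (-14217 - 1*2766) - 171 = (-14217 - 2766) - 171 = -16983 - 171 = -17154)
1/((L(17) - 33605) + C) = 1/((-136 - 33605) - 17154) = 1/(-33741 - 17154) = 1/(-50895) = -1/50895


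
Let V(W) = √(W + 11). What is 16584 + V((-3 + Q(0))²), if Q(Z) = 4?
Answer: 16584 + 2*√3 ≈ 16587.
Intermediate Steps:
V(W) = √(11 + W)
16584 + V((-3 + Q(0))²) = 16584 + √(11 + (-3 + 4)²) = 16584 + √(11 + 1²) = 16584 + √(11 + 1) = 16584 + √12 = 16584 + 2*√3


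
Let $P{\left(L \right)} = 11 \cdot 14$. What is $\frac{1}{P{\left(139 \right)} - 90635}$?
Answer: $- \frac{1}{90481} \approx -1.1052 \cdot 10^{-5}$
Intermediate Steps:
$P{\left(L \right)} = 154$
$\frac{1}{P{\left(139 \right)} - 90635} = \frac{1}{154 - 90635} = \frac{1}{-90481} = - \frac{1}{90481}$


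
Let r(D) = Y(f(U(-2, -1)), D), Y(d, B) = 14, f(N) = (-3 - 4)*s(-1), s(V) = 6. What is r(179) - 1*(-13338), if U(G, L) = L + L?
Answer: 13352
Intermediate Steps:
U(G, L) = 2*L
f(N) = -42 (f(N) = (-3 - 4)*6 = -7*6 = -42)
r(D) = 14
r(179) - 1*(-13338) = 14 - 1*(-13338) = 14 + 13338 = 13352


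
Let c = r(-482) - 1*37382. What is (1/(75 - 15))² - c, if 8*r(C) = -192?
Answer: 134661601/3600 ≈ 37406.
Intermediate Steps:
r(C) = -24 (r(C) = (⅛)*(-192) = -24)
c = -37406 (c = -24 - 1*37382 = -24 - 37382 = -37406)
(1/(75 - 15))² - c = (1/(75 - 15))² - 1*(-37406) = (1/60)² + 37406 = 1/3600 + 37406 = 134661601/3600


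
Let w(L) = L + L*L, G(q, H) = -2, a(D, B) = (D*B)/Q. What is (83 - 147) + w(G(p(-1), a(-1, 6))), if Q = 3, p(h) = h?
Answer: -62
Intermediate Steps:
a(D, B) = B*D/3 (a(D, B) = (D*B)/3 = (B*D)*(1/3) = B*D/3)
w(L) = L + L**2
(83 - 147) + w(G(p(-1), a(-1, 6))) = (83 - 147) - 2*(1 - 2) = -64 - 2*(-1) = -64 + 2 = -62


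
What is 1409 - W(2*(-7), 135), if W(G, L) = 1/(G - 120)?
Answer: 188807/134 ≈ 1409.0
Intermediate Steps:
W(G, L) = 1/(-120 + G)
1409 - W(2*(-7), 135) = 1409 - 1/(-120 + 2*(-7)) = 1409 - 1/(-120 - 14) = 1409 - 1/(-134) = 1409 - 1*(-1/134) = 1409 + 1/134 = 188807/134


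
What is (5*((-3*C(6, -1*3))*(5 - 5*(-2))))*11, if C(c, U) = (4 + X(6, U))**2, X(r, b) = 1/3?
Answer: -46475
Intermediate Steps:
X(r, b) = 1/3
C(c, U) = 169/9 (C(c, U) = (4 + 1/3)**2 = (13/3)**2 = 169/9)
(5*((-3*C(6, -1*3))*(5 - 5*(-2))))*11 = (5*((-3*169/9)*(5 - 5*(-2))))*11 = (5*(-169*(5 + 10)/3))*11 = (5*(-169/3*15))*11 = (5*(-845))*11 = -4225*11 = -46475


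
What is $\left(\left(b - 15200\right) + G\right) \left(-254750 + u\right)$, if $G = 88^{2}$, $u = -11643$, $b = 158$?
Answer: $1944136114$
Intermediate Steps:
$G = 7744$
$\left(\left(b - 15200\right) + G\right) \left(-254750 + u\right) = \left(\left(158 - 15200\right) + 7744\right) \left(-254750 - 11643\right) = \left(\left(158 - 15200\right) + 7744\right) \left(-266393\right) = \left(-15042 + 7744\right) \left(-266393\right) = \left(-7298\right) \left(-266393\right) = 1944136114$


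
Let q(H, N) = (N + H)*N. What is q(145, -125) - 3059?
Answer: -5559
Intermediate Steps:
q(H, N) = N*(H + N) (q(H, N) = (H + N)*N = N*(H + N))
q(145, -125) - 3059 = -125*(145 - 125) - 3059 = -125*20 - 3059 = -2500 - 3059 = -5559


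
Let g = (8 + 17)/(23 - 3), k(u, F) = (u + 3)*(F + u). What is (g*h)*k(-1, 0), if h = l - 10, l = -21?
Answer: 155/2 ≈ 77.500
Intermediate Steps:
k(u, F) = (3 + u)*(F + u)
g = 5/4 (g = 25/20 = 25*(1/20) = 5/4 ≈ 1.2500)
h = -31 (h = -21 - 10 = -31)
(g*h)*k(-1, 0) = ((5/4)*(-31))*((-1)**2 + 3*0 + 3*(-1) + 0*(-1)) = -155*(1 + 0 - 3 + 0)/4 = -155/4*(-2) = 155/2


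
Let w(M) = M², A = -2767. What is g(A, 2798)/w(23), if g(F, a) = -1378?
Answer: -1378/529 ≈ -2.6049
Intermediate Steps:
g(A, 2798)/w(23) = -1378/(23²) = -1378/529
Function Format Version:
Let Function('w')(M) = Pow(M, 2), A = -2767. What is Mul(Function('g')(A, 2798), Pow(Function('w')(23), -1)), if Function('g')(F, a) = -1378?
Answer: Rational(-1378, 529) ≈ -2.6049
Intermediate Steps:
Mul(Function('g')(A, 2798), Pow(Function('w')(23), -1)) = Mul(-1378, Pow(Pow(23, 2), -1)) = Mul(-1378, Pow(529, -1)) = Mul(-1378, Rational(1, 529)) = Rational(-1378, 529)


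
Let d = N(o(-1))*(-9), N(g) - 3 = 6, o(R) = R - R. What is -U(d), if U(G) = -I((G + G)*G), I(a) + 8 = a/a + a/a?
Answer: -6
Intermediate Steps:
o(R) = 0
N(g) = 9 (N(g) = 3 + 6 = 9)
I(a) = -6 (I(a) = -8 + (a/a + a/a) = -8 + (1 + 1) = -8 + 2 = -6)
d = -81 (d = 9*(-9) = -81)
U(G) = 6 (U(G) = -1*(-6) = 6)
-U(d) = -1*6 = -6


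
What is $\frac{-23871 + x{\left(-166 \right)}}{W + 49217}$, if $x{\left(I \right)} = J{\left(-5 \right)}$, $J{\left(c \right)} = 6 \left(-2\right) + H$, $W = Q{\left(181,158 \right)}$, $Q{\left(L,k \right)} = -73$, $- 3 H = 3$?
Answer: $- \frac{5971}{12286} \approx -0.486$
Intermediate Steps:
$H = -1$ ($H = \left(- \frac{1}{3}\right) 3 = -1$)
$W = -73$
$J{\left(c \right)} = -13$ ($J{\left(c \right)} = 6 \left(-2\right) - 1 = -12 - 1 = -13$)
$x{\left(I \right)} = -13$
$\frac{-23871 + x{\left(-166 \right)}}{W + 49217} = \frac{-23871 - 13}{-73 + 49217} = - \frac{23884}{49144} = \left(-23884\right) \frac{1}{49144} = - \frac{5971}{12286}$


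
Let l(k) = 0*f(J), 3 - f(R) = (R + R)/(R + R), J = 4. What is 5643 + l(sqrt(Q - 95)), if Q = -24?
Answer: 5643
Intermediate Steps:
f(R) = 2 (f(R) = 3 - (R + R)/(R + R) = 3 - 2*R/(2*R) = 3 - 2*R*1/(2*R) = 3 - 1*1 = 3 - 1 = 2)
l(k) = 0 (l(k) = 0*2 = 0)
5643 + l(sqrt(Q - 95)) = 5643 + 0 = 5643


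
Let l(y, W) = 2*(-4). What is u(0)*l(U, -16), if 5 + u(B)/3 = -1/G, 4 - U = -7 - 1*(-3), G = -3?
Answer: 112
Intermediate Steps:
U = 8 (U = 4 - (-7 - 1*(-3)) = 4 - (-7 + 3) = 4 - 1*(-4) = 4 + 4 = 8)
u(B) = -14 (u(B) = -15 + 3*(-1/(-3)) = -15 + 3*(-1*(-⅓)) = -15 + 3*(⅓) = -15 + 1 = -14)
l(y, W) = -8
u(0)*l(U, -16) = -14*(-8) = 112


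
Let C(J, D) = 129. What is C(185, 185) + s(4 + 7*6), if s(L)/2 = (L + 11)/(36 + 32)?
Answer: 4443/34 ≈ 130.68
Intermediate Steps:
s(L) = 11/34 + L/34 (s(L) = 2*((L + 11)/(36 + 32)) = 2*((11 + L)/68) = 2*((11 + L)*(1/68)) = 2*(11/68 + L/68) = 11/34 + L/34)
C(185, 185) + s(4 + 7*6) = 129 + (11/34 + (4 + 7*6)/34) = 129 + (11/34 + (4 + 42)/34) = 129 + (11/34 + (1/34)*46) = 129 + (11/34 + 23/17) = 129 + 57/34 = 4443/34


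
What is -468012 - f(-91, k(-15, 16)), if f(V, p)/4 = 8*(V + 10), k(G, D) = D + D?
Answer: -465420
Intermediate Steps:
k(G, D) = 2*D
f(V, p) = 320 + 32*V (f(V, p) = 4*(8*(V + 10)) = 4*(8*(10 + V)) = 4*(80 + 8*V) = 320 + 32*V)
-468012 - f(-91, k(-15, 16)) = -468012 - (320 + 32*(-91)) = -468012 - (320 - 2912) = -468012 - 1*(-2592) = -468012 + 2592 = -465420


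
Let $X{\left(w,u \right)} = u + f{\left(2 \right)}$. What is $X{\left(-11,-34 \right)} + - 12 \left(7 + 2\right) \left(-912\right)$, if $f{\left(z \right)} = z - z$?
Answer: $98462$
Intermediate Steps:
$f{\left(z \right)} = 0$
$X{\left(w,u \right)} = u$ ($X{\left(w,u \right)} = u + 0 = u$)
$X{\left(-11,-34 \right)} + - 12 \left(7 + 2\right) \left(-912\right) = -34 + - 12 \left(7 + 2\right) \left(-912\right) = -34 + \left(-12\right) 9 \left(-912\right) = -34 - -98496 = -34 + 98496 = 98462$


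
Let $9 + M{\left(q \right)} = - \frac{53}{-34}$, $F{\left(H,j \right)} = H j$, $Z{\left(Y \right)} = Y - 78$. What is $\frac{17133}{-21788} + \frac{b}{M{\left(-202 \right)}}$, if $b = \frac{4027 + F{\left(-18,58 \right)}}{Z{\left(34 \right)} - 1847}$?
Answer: $- \frac{5987038723}{10423880324} \approx -0.57436$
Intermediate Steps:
$Z{\left(Y \right)} = -78 + Y$
$M{\left(q \right)} = - \frac{253}{34}$ ($M{\left(q \right)} = -9 - \frac{53}{-34} = -9 - - \frac{53}{34} = -9 + \frac{53}{34} = - \frac{253}{34}$)
$b = - \frac{2983}{1891}$ ($b = \frac{4027 - 1044}{\left(-78 + 34\right) - 1847} = \frac{4027 - 1044}{-44 - 1847} = \frac{2983}{-1891} = 2983 \left(- \frac{1}{1891}\right) = - \frac{2983}{1891} \approx -1.5775$)
$\frac{17133}{-21788} + \frac{b}{M{\left(-202 \right)}} = \frac{17133}{-21788} - \frac{2983}{1891 \left(- \frac{253}{34}\right)} = 17133 \left(- \frac{1}{21788}\right) - - \frac{101422}{478423} = - \frac{17133}{21788} + \frac{101422}{478423} = - \frac{5987038723}{10423880324}$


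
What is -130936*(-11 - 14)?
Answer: 3273400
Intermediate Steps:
-130936*(-11 - 14) = -130936*(-25) = -10072*(-325) = 3273400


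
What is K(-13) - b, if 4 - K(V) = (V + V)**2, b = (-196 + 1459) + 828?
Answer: -2763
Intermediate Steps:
b = 2091 (b = 1263 + 828 = 2091)
K(V) = 4 - 4*V**2 (K(V) = 4 - (V + V)**2 = 4 - (2*V)**2 = 4 - 4*V**2)
K(-13) - b = (4 - 4*(-13)**2) - 1*2091 = (4 - 4*169) - 2091 = (4 - 676) - 2091 = -672 - 2091 = -2763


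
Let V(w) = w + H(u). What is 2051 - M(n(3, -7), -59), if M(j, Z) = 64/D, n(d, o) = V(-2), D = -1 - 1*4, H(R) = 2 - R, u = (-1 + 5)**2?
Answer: 10319/5 ≈ 2063.8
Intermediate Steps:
u = 16 (u = 4**2 = 16)
D = -5 (D = -1 - 4 = -5)
V(w) = -14 + w (V(w) = w + (2 - 1*16) = w + (2 - 16) = w - 14 = -14 + w)
n(d, o) = -16 (n(d, o) = -14 - 2 = -16)
M(j, Z) = -64/5 (M(j, Z) = 64/(-5) = 64*(-1/5) = -64/5)
2051 - M(n(3, -7), -59) = 2051 - 1*(-64/5) = 2051 + 64/5 = 10319/5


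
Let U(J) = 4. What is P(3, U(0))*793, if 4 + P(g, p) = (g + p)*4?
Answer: 19032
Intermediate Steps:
P(g, p) = -4 + 4*g + 4*p (P(g, p) = -4 + (g + p)*4 = -4 + (4*g + 4*p) = -4 + 4*g + 4*p)
P(3, U(0))*793 = (-4 + 4*3 + 4*4)*793 = (-4 + 12 + 16)*793 = 24*793 = 19032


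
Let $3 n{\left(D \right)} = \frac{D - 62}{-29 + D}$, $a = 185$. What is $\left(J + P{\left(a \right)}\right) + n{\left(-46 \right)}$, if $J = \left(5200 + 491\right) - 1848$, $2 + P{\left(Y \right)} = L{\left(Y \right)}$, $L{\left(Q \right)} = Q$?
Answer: $\frac{100662}{25} \approx 4026.5$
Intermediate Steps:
$P{\left(Y \right)} = -2 + Y$
$J = 3843$ ($J = 5691 - 1848 = 3843$)
$n{\left(D \right)} = \frac{-62 + D}{3 \left(-29 + D\right)}$ ($n{\left(D \right)} = \frac{\left(D - 62\right) \frac{1}{-29 + D}}{3} = \frac{\left(-62 + D\right) \frac{1}{-29 + D}}{3} = \frac{\frac{1}{-29 + D} \left(-62 + D\right)}{3} = \frac{-62 + D}{3 \left(-29 + D\right)}$)
$\left(J + P{\left(a \right)}\right) + n{\left(-46 \right)} = \left(3843 + \left(-2 + 185\right)\right) + \frac{-62 - 46}{3 \left(-29 - 46\right)} = \left(3843 + 183\right) + \frac{1}{3} \frac{1}{-75} \left(-108\right) = 4026 + \frac{1}{3} \left(- \frac{1}{75}\right) \left(-108\right) = 4026 + \frac{12}{25} = \frac{100662}{25}$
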